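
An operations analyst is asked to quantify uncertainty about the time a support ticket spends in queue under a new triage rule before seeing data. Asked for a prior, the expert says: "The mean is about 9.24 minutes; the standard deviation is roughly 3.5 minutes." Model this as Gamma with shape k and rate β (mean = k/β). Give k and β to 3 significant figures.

For Gamma(k, rate β): mean = k/β, variance = k/β², so CV = 1/√k.
CV = SD/mean = 3.5/9.24 = 0.3788, hence k = 1/CV² = 6.97.
Then β = k/mean = 6.97/9.24 = 0.754.

k ≈ 6.97, β ≈ 0.754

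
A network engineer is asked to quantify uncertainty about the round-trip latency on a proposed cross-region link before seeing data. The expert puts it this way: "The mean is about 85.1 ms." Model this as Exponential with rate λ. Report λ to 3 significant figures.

Exponential mean = 1/λ, so λ = 1/85.1 = 0.0118.

λ ≈ 0.0118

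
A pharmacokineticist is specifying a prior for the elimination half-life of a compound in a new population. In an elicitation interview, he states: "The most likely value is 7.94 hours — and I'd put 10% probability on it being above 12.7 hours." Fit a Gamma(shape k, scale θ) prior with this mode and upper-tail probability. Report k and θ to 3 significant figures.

k ≈ 9.52, θ ≈ 0.932

Gamma(k,θ) with k>1 has mode (k−1)θ, so θ = 7.94/(k−1).
Need P(X < 12.7) = 0.9 with θ tied to k this way. Start at k = 2, θ = 7.94: P(X<12.7) ≈ 0.475.
Too low — raise k to concentrate. Iterating converges to k ≈ 9.52.
Then θ = 7.94/(9.52−1) ≈ 0.932.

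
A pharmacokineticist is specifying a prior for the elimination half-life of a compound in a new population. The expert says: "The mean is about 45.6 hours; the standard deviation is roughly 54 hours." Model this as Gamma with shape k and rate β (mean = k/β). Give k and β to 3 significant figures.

k ≈ 0.713, β ≈ 0.0156

For Gamma(k, rate β): mean = k/β, variance = k/β², so CV = 1/√k.
CV = SD/mean = 54/45.6 = 1.184, hence k = 1/CV² = 0.713.
Then β = k/mean = 0.713/45.6 = 0.0156.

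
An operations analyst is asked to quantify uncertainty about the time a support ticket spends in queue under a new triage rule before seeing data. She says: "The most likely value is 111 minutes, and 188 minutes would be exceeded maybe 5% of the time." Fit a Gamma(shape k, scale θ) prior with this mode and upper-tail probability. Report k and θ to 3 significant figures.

Gamma(k,θ) with k>1 has mode (k−1)θ, so θ = 111/(k−1).
Need P(X < 188) = 0.95 with θ tied to k this way. Start at k = 2, θ = 111: P(X<188) ≈ 0.505.
Too low — raise k to concentrate. Iterating converges to k ≈ 11.1.
Then θ = 111/(11.1−1) ≈ 11.

k ≈ 11.1, θ ≈ 11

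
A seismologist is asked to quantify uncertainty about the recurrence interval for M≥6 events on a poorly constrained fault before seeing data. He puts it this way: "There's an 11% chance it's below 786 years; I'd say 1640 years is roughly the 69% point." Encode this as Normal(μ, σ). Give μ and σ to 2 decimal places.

μ = 1394.14, σ = 495.83

The p-quantile of Normal(μ,σ) is μ + z_p·σ, with z_{0.11} = -1.227 and z_{0.69} = 0.4959.
Eliminate σ: μ = (z₂·x₁ − z₁·x₂)/(z₂ − z₁) = (0.4959·786 − (-1.227)·1640)/1.722 = 1394.14.
Then σ = (x₂ − x₁)/(z₂ − z₁) = (1640 − 786)/1.722 = 495.83.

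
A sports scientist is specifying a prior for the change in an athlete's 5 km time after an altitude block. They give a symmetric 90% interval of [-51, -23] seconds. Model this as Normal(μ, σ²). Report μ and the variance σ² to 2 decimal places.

A symmetric 90% interval runs μ ± z·σ with z = 1.645.
Half-width = 14, so σ = 14/1.645 = 8.511 and σ² = 72.44.
μ is the interval midpoint, -37.00.

μ = -37.00, σ² = 72.44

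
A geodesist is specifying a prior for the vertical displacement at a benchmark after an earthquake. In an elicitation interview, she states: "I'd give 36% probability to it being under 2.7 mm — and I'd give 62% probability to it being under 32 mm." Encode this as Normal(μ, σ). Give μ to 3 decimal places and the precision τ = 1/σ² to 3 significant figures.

μ = 18.519, τ = 0.000513

The p-quantile of Normal(μ,σ) is μ + z_p·σ, with z_{0.36} = -0.3585 and z_{0.62} = 0.3055.
Eliminate σ: μ = (z₂·x₁ − z₁·x₂)/(z₂ − z₁) = (0.3055·2.7 − (-0.3585)·32)/0.6639 = 18.519.
Then σ = (x₂ − x₁)/(z₂ − z₁) = (32 − 2.7)/0.6639 = 44.131.
Precision τ = 1/σ² = 1/44.13² = 0.000513.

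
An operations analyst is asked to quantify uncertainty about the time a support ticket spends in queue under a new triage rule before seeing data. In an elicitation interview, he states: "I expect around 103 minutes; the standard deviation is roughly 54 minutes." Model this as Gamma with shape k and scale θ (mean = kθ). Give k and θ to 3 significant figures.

For Gamma(k, scale θ): mean = kθ, variance = kθ², so CV = 1/√k.
CV = SD/mean = 54/103 = 0.5243, hence k = 1/CV² = 3.64.
Then θ = mean/k = 103/3.64 = 28.3.

k ≈ 3.64, θ ≈ 28.3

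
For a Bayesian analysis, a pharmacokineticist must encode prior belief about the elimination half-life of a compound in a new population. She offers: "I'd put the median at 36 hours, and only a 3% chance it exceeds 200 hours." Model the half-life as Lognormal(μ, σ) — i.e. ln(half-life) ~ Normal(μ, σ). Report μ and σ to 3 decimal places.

μ ≈ 3.584, σ ≈ 0.912

If T ~ Lognormal(μ,σ) then ln T ~ Normal(μ,σ), so the p-quantile of ln T is μ + z_p·σ.
ln(36) = 3.584 and ln(200) = 5.298; z_{0.5} = 0, z_{0.97} = 1.881.
σ = (5.298 − 3.584)/(1.881 − (0)) = 0.912.
μ = 3.584 − (0)·0.912 = 3.584.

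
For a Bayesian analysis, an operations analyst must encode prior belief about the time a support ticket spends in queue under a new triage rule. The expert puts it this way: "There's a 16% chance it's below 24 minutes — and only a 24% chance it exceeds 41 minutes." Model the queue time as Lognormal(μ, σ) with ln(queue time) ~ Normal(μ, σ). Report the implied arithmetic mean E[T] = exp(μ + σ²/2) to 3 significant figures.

If T ~ Lognormal(μ,σ) then ln T ~ Normal(μ,σ), so the p-quantile of ln T is μ + z_p·σ.
ln(24) = 3.178 and ln(41) = 3.714; z_{0.16} = -0.9945, z_{0.76} = 0.7063.
σ = (3.714 − 3.178)/(0.7063 − (-0.9945)) = 0.315.
μ = 3.178 − (-0.9945)·0.315 = 3.491.
E[T] = exp(μ + σ²/2) = exp(3.491 + 0.0496) = 34.5 minutes.

E[T] ≈ 34.5 minutes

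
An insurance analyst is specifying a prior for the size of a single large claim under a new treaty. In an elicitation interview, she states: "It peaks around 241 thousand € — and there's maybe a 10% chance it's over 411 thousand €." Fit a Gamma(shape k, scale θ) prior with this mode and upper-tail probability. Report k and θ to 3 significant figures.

Gamma(k,θ) with k>1 has mode (k−1)θ, so θ = 241/(k−1).
Need P(X < 411) = 0.9 with θ tied to k this way. Start at k = 2, θ = 241: P(X<411) ≈ 0.508.
Too low — raise k to concentrate. Iterating converges to k ≈ 7.65.
Then θ = 241/(7.65−1) ≈ 36.3.

k ≈ 7.65, θ ≈ 36.3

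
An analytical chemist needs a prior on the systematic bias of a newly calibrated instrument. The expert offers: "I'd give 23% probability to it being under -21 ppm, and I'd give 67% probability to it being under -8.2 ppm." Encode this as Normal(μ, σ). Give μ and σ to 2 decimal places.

μ = -12.98, σ = 10.86

The p-quantile of Normal(μ,σ) is μ + z_p·σ, with z_{0.23} = -0.7388 and z_{0.67} = 0.4399.
Eliminate σ: μ = (z₂·x₁ − z₁·x₂)/(z₂ − z₁) = (0.4399·-21 − (-0.7388)·-8.2)/1.179 = -12.98.
Then σ = (x₂ − x₁)/(z₂ − z₁) = (-8.2 − -21)/1.179 = 10.86.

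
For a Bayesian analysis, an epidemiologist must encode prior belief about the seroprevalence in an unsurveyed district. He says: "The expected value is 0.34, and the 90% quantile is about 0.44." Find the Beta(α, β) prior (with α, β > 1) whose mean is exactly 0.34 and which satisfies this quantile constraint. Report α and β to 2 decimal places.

With mean 0.34 fixed, write α = 0.34s, β = 0.66s where s = α+β.
Need P(θ < 0.44) = 0.9 under Beta(0.34s, 0.66s). Normal approximation: (q−m)/√(m(1−m)/s) ≈ z_{0.9} = 1.28, so s ≈ 0.34·0.66·(1.28)²/(0.44−0.34)² = 36.9.
At s = 36.9: P(θ<0.44) ≈ 0.897. Adjusting to match 0.9 gives s ≈ 37.81.
So α = 0.34·37.81 ≈ 12.86, β = 0.66·37.81 ≈ 24.95.

α ≈ 12.86, β ≈ 24.95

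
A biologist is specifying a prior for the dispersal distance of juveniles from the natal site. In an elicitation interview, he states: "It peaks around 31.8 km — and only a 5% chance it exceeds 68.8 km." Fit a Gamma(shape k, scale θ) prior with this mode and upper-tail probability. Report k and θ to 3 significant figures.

k ≈ 5.63, θ ≈ 6.87

Gamma(k,θ) with k>1 has mode (k−1)θ, so θ = 31.8/(k−1).
Need P(X < 68.8) = 0.95 with θ tied to k this way. Start at k = 2, θ = 31.8: P(X<68.8) ≈ 0.636.
Too low — raise k to concentrate. Iterating converges to k ≈ 5.63.
Then θ = 31.8/(5.63−1) ≈ 6.87.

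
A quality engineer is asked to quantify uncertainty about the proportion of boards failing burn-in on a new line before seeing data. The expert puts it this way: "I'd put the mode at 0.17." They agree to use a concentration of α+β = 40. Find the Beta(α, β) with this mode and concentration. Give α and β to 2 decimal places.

α = 7.46, β = 32.54

For α,β > 1 the Beta mode is (α−1)/(α+β−2). With α+β = 40, the mode is (α−1)/38.
Set (α−1)/38 = 0.17 → α = 1 + 0.17·38 = 7.46.
β = 40 − α = 32.54.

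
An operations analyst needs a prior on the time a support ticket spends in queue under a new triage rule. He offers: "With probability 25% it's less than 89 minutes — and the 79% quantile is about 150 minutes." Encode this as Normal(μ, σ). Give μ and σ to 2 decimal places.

μ = 116.78, σ = 41.19

For Normal(μ,σ), the p-quantile is μ + z_p·σ. Here z_{0.25} = -0.6745, z_{0.79} = 0.8064.
So 89 = μ − 0.6745σ and 150 = μ + 0.8064σ.
Subtracting: σ = (150 − 89)/(0.8064 − (-0.6745)) = 41.19.
Then μ = 89 − (-0.6745)·41.19 = 116.78.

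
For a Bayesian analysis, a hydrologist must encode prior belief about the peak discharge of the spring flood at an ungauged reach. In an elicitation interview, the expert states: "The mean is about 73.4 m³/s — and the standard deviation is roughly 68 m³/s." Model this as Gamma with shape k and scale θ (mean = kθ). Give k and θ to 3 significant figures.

k ≈ 1.17, θ ≈ 63

For Gamma(k, scale θ): mean = kθ, variance = kθ², so CV = 1/√k.
CV = SD/mean = 68/73.4 = 0.9264, hence k = 1/CV² = 1.17.
Then θ = mean/k = 73.4/1.17 = 63.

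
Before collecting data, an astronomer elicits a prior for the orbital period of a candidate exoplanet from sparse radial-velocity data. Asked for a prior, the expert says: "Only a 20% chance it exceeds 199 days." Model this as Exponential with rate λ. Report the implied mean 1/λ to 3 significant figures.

P(T > 199.0) = e^(−λ·199.0) = 0.2, so λ = −ln(0.2)/199.0 = 0.00809.
Mean = 1/λ = 124 days.

mean ≈ 124 days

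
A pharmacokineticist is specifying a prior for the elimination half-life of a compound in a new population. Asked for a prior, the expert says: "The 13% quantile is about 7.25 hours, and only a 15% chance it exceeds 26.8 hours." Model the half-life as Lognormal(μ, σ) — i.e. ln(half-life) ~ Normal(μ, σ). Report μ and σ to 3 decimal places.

μ ≈ 2.662, σ ≈ 0.604

If T ~ Lognormal(μ,σ) then ln T ~ Normal(μ,σ), so the p-quantile of ln T is μ + z_p·σ.
ln(7.25) = 1.981 and ln(26.8) = 3.288; z_{0.13} = -1.126, z_{0.85} = 1.036.
σ = (3.288 − 1.981)/(1.036 − (-1.126)) = 0.604.
μ = 1.981 − (-1.126)·0.604 = 2.662.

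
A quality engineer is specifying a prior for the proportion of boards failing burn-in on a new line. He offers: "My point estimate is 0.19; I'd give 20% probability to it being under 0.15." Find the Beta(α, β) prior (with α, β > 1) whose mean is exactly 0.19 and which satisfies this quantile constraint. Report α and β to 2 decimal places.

α ≈ 13.36, β ≈ 56.97

With mean 0.19 fixed, write α = 0.19s, β = 0.81s where s = α+β.
Need P(θ < 0.15) = 0.2 under Beta(0.19s, 0.81s). Normal approximation: (q−m)/√(m(1−m)/s) ≈ z_{0.2} = -0.842, so s ≈ 0.19·0.81·(-0.842)²/(0.15−0.19)² = 68.1.
At s = 68.1: P(θ<0.15) ≈ 0.204. Adjusting to match 0.2 gives s ≈ 70.33.
So α = 0.19·70.33 ≈ 13.36, β = 0.81·70.33 ≈ 56.97.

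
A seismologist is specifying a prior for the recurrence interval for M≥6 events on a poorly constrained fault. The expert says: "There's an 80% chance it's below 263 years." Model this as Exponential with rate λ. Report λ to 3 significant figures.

P(T < 263.0) = 1 − e^(−λ·263.0) = 0.8, so λ = −ln(1−0.8)/263.0 = −ln(0.2)/263.0 = 0.00612.

λ ≈ 0.00612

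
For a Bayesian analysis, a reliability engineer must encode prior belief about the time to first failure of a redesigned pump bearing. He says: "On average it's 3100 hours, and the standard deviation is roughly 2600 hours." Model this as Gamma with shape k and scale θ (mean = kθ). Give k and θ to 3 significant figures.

For Gamma(k, scale θ): mean = kθ, variance = kθ², so CV = 1/√k.
CV = SD/mean = 2600/3100 = 0.8387, hence k = 1/CV² = 1.42.
Then θ = mean/k = 3100/1.42 = 2180.

k ≈ 1.42, θ ≈ 2180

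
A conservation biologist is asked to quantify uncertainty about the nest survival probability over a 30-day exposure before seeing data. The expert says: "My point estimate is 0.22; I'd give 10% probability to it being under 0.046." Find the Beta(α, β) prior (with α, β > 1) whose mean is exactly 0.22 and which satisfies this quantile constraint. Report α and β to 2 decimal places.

With mean 0.22 fixed, write α = 0.22s, β = 0.78s where s = α+β.
Need P(θ < 0.046) = 0.1 under Beta(0.22s, 0.78s). Normal approximation: (q−m)/√(m(1−m)/s) ≈ z_{0.1} = -1.28, so s ≈ 0.22·0.78·(-1.28)²/(0.046−0.22)² = 9.3.
At s = 9.3: P(θ<0.046) ≈ 0.048. Adjusting to match 0.1 gives s ≈ 6.22.
So α = 0.22·6.22 ≈ 1.37, β = 0.78·6.22 ≈ 4.85.

α ≈ 1.37, β ≈ 4.85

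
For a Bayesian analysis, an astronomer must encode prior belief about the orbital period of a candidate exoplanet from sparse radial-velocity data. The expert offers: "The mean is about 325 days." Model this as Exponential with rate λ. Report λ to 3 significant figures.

λ ≈ 0.00308

Exponential mean = 1/λ, so λ = 1/325.0 = 0.00308.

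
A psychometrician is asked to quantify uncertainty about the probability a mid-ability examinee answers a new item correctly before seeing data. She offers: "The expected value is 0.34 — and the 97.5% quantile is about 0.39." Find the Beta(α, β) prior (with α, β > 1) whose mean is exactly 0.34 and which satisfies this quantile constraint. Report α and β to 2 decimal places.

α ≈ 120.83, β ≈ 234.55

With mean 0.34 fixed, write α = 0.34s, β = 0.66s where s = α+β.
Need P(θ < 0.39) = 0.975 under Beta(0.34s, 0.66s). Normal approximation: (q−m)/√(m(1−m)/s) ≈ z_{0.975} = 1.96, so s ≈ 0.34·0.66·(1.96)²/(0.39−0.34)² = 344.8.
At s = 344.8: P(θ<0.39) ≈ 0.973. Adjusting to match 0.975 gives s ≈ 355.38.
So α = 0.34·355.38 ≈ 120.83, β = 0.66·355.38 ≈ 234.55.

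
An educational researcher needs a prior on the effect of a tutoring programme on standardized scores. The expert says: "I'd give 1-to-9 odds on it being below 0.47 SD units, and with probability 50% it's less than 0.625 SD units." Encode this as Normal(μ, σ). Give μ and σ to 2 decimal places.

μ = 0.62, σ = 0.12

The p-quantile of Normal(μ,σ) is μ + z_p·σ, with z_{0.1} = -1.282 and z_{0.5} = 0.
Eliminate σ: μ = (z₂·x₁ − z₁·x₂)/(z₂ − z₁) = (0·0.47 − (-1.282)·0.625)/1.282 = 0.62.
Then σ = (x₂ − x₁)/(z₂ − z₁) = (0.625 − 0.47)/1.282 = 0.12.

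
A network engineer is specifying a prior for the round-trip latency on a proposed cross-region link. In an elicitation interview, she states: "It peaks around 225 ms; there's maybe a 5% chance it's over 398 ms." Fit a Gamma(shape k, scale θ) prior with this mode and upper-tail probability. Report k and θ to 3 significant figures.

k ≈ 9.57, θ ≈ 26.2

Gamma(k,θ) with k>1 has mode (k−1)θ, so θ = 225/(k−1).
Need P(X < 398) = 0.95 with θ tied to k this way. Start at k = 2, θ = 225: P(X<398) ≈ 0.528.
Too low — raise k to concentrate. Iterating converges to k ≈ 9.57.
Then θ = 225/(9.57−1) ≈ 26.2.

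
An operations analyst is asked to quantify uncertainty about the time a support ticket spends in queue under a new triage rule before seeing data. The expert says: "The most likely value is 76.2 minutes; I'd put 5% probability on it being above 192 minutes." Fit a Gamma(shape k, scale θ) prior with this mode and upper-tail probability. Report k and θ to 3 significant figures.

k ≈ 4.18, θ ≈ 24

Gamma(k,θ) with k>1 has mode (k−1)θ, so θ = 76.2/(k−1).
Need P(X < 192) = 0.95 with θ tied to k this way. Start at k = 2, θ = 76.2: P(X<192) ≈ 0.717.
Too low — raise k to concentrate. Iterating converges to k ≈ 4.18.
Then θ = 76.2/(4.18−1) ≈ 24.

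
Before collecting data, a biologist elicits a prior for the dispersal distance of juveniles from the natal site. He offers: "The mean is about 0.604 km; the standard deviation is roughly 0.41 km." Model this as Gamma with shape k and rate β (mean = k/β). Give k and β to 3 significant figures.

k ≈ 2.17, β ≈ 3.59

For Gamma(k, rate β): mean = k/β, variance = k/β², so CV = 1/√k.
CV = SD/mean = 0.41/0.604 = 0.6788, hence k = 1/CV² = 2.17.
Then β = k/mean = 2.17/0.604 = 3.59.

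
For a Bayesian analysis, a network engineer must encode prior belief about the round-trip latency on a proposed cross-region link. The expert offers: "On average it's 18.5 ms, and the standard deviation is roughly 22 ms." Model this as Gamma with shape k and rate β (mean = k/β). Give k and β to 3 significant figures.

For Gamma(k, rate β): mean = k/β, variance = k/β², so CV = 1/√k.
CV = SD/mean = 22/18.5 = 1.189, hence k = 1/CV² = 0.707.
Then β = k/mean = 0.707/18.5 = 0.0382.

k ≈ 0.707, β ≈ 0.0382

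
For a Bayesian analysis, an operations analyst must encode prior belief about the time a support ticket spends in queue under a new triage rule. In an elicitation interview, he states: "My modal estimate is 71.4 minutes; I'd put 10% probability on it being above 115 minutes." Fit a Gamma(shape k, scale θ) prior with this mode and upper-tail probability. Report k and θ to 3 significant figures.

k ≈ 9.28, θ ≈ 8.63

Gamma(k,θ) with k>1 has mode (k−1)θ, so θ = 71.4/(k−1).
Need P(X < 115) = 0.9 with θ tied to k this way. Start at k = 2, θ = 71.4: P(X<115) ≈ 0.479.
Too low — raise k to concentrate. Iterating converges to k ≈ 9.28.
Then θ = 71.4/(9.28−1) ≈ 8.63.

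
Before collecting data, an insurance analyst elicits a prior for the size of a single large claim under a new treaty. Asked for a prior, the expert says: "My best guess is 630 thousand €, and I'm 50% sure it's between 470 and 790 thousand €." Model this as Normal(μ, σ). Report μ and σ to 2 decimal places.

μ = 630.00, σ = 237.22

A symmetric 50% interval runs μ ± z·σ with z = 0.6745.
Half-width = 160, so σ = 160/0.6745 = 237.22.
μ is the stated best guess, 630.00.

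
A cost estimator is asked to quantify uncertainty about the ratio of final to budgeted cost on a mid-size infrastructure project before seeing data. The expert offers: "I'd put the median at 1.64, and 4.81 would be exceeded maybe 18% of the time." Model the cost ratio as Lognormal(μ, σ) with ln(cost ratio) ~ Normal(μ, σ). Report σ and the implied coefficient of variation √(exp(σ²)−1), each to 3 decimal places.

σ ≈ 1.175, CV ≈ 1.727

If T ~ Lognormal(μ,σ) then ln T ~ Normal(μ,σ), so the p-quantile of ln T is μ + z_p·σ.
ln(1.64) = 0.4947 and ln(4.81) = 1.571; z_{0.5} = 0, z_{0.82} = 0.9154.
σ = (1.571 − 0.4947)/(0.9154 − (0)) = 1.175.
μ = 0.4947 − (0)·1.175 = 0.495.
CV = √(exp(σ²)−1) = √(exp(1.3818)−1) = 1.727.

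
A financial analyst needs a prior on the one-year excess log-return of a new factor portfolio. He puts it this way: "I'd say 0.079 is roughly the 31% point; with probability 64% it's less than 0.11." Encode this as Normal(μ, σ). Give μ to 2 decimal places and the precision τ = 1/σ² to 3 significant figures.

For Normal(μ,σ), the p-quantile is μ + z_p·σ. Here z_{0.31} = -0.4959, z_{0.64} = 0.3585.
So 0.079 = μ − 0.4959σ and 0.11 = μ + 0.3585σ.
Subtracting: σ = (0.11 − 0.079)/(0.3585 − (-0.4959)) = 0.04.
Then μ = 0.079 − (-0.4959)·0.04 = 0.10.
Precision τ = 1/σ² = 1/0.03629² = 759.

μ = 0.10, τ = 759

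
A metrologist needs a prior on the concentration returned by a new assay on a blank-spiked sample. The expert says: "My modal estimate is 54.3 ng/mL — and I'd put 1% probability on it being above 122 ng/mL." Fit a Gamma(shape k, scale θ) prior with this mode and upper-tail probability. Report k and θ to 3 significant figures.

k ≈ 8.33, θ ≈ 7.41

Gamma(k,θ) with k>1 has mode (k−1)θ, so θ = 54.3/(k−1).
Need P(X < 122) = 0.99 with θ tied to k this way. Start at k = 2, θ = 54.3: P(X<122) ≈ 0.657.
Too low — raise k to concentrate. Iterating converges to k ≈ 8.33.
Then θ = 54.3/(8.33−1) ≈ 7.41.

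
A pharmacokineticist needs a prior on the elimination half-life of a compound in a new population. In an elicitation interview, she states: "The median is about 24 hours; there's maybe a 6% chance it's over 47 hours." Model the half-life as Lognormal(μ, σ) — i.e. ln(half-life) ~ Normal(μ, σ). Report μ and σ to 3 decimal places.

If T ~ Lognormal(μ,σ) then ln T ~ Normal(μ,σ), so the p-quantile of ln T is μ + z_p·σ.
ln(24) = 3.178 and ln(47) = 3.85; z_{0.5} = 0, z_{0.94} = 1.555.
σ = (3.85 − 3.178)/(1.555 − (0)) = 0.432.
μ = 3.178 − (0)·0.432 = 3.178.

μ ≈ 3.178, σ ≈ 0.432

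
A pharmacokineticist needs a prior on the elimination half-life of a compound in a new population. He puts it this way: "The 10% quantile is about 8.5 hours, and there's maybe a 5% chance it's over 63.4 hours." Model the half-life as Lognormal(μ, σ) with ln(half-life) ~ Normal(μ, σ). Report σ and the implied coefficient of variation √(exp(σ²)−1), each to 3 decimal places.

σ ≈ 0.687, CV ≈ 0.776

If T ~ Lognormal(μ,σ) then ln T ~ Normal(μ,σ), so the p-quantile of ln T is μ + z_p·σ.
ln(8.5) = 2.14 and ln(63.4) = 4.149; z_{0.1} = -1.282, z_{0.95} = 1.645.
σ = (4.149 − 2.14)/(1.645 − (-1.282)) = 0.687.
μ = 2.14 − (-1.282)·0.687 = 3.020.
CV = √(exp(σ²)−1) = √(exp(0.4715)−1) = 0.776.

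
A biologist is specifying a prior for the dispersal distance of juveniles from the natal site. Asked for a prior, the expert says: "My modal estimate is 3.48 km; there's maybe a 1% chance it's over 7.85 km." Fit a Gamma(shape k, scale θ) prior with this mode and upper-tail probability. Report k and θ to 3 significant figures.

k ≈ 8.25, θ ≈ 0.48

Gamma(k,θ) with k>1 has mode (k−1)θ, so θ = 3.48/(k−1).
Need P(X < 7.85) = 0.99 with θ tied to k this way. Start at k = 2, θ = 3.48: P(X<7.85) ≈ 0.659.
Too low — raise k to concentrate. Iterating converges to k ≈ 8.25.
Then θ = 3.48/(8.25−1) ≈ 0.48.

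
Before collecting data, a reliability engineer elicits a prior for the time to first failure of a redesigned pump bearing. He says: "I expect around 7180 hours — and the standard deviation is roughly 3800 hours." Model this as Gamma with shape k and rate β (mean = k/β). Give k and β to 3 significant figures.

For Gamma(k, rate β): mean = k/β, variance = k/β², so CV = 1/√k.
CV = SD/mean = 3800/7180 = 0.5292, hence k = 1/CV² = 3.57.
Then β = k/mean = 3.57/7180 = 0.000497.

k ≈ 3.57, β ≈ 0.000497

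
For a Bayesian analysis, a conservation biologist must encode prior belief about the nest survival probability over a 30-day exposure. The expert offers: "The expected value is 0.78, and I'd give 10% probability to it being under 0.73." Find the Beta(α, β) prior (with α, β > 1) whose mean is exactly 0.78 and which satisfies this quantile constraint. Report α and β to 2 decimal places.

α ≈ 91.02, β ≈ 25.67

With mean 0.78 fixed, write α = 0.78s, β = 0.22s where s = α+β.
Need P(θ < 0.73) = 0.1 under Beta(0.78s, 0.22s). Normal approximation: (q−m)/√(m(1−m)/s) ≈ z_{0.1} = -1.28, so s ≈ 0.78·0.22·(-1.28)²/(0.73−0.78)² = 112.7.
At s = 112.7: P(θ<0.73) ≈ 0.104. Adjusting to match 0.1 gives s ≈ 116.70.
So α = 0.78·116.70 ≈ 91.02, β = 0.22·116.70 ≈ 25.67.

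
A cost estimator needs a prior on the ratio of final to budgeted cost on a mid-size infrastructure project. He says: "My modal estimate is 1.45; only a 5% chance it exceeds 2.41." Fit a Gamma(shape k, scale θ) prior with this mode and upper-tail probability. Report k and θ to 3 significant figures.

k ≈ 11.8, θ ≈ 0.134

Gamma(k,θ) with k>1 has mode (k−1)θ, so θ = 1.45/(k−1).
Need P(X < 2.41) = 0.95 with θ tied to k this way. Start at k = 2, θ = 1.45: P(X<2.41) ≈ 0.495.
Too low — raise k to concentrate. Iterating converges to k ≈ 11.8.
Then θ = 1.45/(11.8−1) ≈ 0.134.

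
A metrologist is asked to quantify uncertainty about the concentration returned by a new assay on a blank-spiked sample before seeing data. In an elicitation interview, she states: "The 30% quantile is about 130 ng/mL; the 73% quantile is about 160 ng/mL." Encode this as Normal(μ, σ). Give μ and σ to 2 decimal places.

μ = 143.83, σ = 26.38

The p-quantile of Normal(μ,σ) is μ + z_p·σ, with z_{0.3} = -0.5244 and z_{0.73} = 0.6128.
Eliminate σ: μ = (z₂·x₁ − z₁·x₂)/(z₂ − z₁) = (0.6128·130 − (-0.5244)·160)/1.137 = 143.83.
Then σ = (x₂ − x₁)/(z₂ − z₁) = (160 − 130)/1.137 = 26.38.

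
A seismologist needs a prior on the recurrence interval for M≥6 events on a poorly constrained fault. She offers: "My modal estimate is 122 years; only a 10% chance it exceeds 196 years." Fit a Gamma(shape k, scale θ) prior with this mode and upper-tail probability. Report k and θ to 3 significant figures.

k ≈ 9.36, θ ≈ 14.6

Gamma(k,θ) with k>1 has mode (k−1)θ, so θ = 122/(k−1).
Need P(X < 196) = 0.9 with θ tied to k this way. Start at k = 2, θ = 122: P(X<196) ≈ 0.477.
Too low — raise k to concentrate. Iterating converges to k ≈ 9.36.
Then θ = 122/(9.36−1) ≈ 14.6.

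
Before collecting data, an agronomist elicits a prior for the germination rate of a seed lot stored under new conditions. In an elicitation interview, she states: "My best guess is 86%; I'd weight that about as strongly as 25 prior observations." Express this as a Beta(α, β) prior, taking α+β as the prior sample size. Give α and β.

α = 21.5, β = 3.5

Under the effective-sample-size interpretation, Beta(α, β) has prior mean α/(α+β) and prior sample size α+β.
So α+β = 25 and α/(α+β) = 0.86, giving α = 0.86·25 = 21.5 and β = 25 − 21.5 = 3.5.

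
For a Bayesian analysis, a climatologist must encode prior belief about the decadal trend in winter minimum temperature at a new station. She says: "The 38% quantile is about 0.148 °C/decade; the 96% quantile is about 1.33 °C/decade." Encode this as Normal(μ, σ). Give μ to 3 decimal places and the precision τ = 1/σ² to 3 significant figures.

The p-quantile of Normal(μ,σ) is μ + z_p·σ, with z_{0.38} = -0.3055 and z_{0.96} = 1.751.
Eliminate σ: μ = (z₂·x₁ − z₁·x₂)/(z₂ − z₁) = (1.751·0.148 − (-0.3055)·1.33)/2.056 = 0.324.
Then σ = (x₂ − x₁)/(z₂ − z₁) = (1.33 − 0.148)/2.056 = 0.575.
Precision τ = 1/σ² = 1/0.5749² = 3.03.

μ = 0.324, τ = 3.03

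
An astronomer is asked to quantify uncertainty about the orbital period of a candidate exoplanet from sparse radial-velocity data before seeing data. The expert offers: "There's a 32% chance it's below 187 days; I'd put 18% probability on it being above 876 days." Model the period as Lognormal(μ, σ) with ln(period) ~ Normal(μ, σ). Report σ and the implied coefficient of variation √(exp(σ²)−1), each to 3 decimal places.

If T ~ Lognormal(μ,σ) then ln T ~ Normal(μ,σ), so the p-quantile of ln T is μ + z_p·σ.
ln(187) = 5.231 and ln(876) = 6.775; z_{0.32} = -0.4677, z_{0.82} = 0.9154.
σ = (6.775 − 5.231)/(0.9154 − (-0.4677)) = 1.117.
μ = 5.231 − (-0.4677)·1.117 = 5.753.
CV = √(exp(σ²)−1) = √(exp(1.2467)−1) = 1.574.

σ ≈ 1.117, CV ≈ 1.574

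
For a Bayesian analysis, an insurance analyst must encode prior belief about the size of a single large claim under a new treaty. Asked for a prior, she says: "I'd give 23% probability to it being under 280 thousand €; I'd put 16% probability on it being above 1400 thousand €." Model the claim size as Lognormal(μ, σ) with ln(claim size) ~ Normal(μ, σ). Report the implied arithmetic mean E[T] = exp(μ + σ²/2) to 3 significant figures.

If T ~ Lognormal(μ,σ) then ln T ~ Normal(μ,σ), so the p-quantile of ln T is μ + z_p·σ.
ln(280) = 5.635 and ln(1400) = 7.244; z_{0.23} = -0.7388, z_{0.84} = 0.9945.
σ = (7.244 − 5.635)/(0.9945 − (-0.7388)) = 0.929.
μ = 5.635 − (-0.7388)·0.929 = 6.321.
E[T] = exp(μ + σ²/2) = exp(6.321 + 0.4311) = 856 thousand €.

E[T] ≈ 856 thousand €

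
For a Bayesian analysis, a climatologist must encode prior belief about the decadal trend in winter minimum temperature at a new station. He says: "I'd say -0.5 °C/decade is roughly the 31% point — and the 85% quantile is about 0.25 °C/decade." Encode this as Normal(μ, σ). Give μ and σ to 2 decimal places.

The p-quantile of Normal(μ,σ) is μ + z_p·σ, with z_{0.31} = -0.4959 and z_{0.85} = 1.036.
Eliminate σ: μ = (z₂·x₁ − z₁·x₂)/(z₂ − z₁) = (1.036·-0.5 − (-0.4959)·0.25)/1.532 = -0.26.
Then σ = (x₂ − x₁)/(z₂ − z₁) = (0.25 − -0.5)/1.532 = 0.49.

μ = -0.26, σ = 0.49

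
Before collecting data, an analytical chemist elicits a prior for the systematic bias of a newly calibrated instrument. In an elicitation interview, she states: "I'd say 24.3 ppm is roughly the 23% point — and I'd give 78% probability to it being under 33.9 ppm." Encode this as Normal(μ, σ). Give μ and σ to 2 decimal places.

The p-quantile of Normal(μ,σ) is μ + z_p·σ, with z_{0.23} = -0.7388 and z_{0.78} = 0.7722.
Eliminate σ: μ = (z₂·x₁ − z₁·x₂)/(z₂ − z₁) = (0.7722·24.3 − (-0.7388)·33.9)/1.511 = 28.99.
Then σ = (x₂ − x₁)/(z₂ − z₁) = (33.9 − 24.3)/1.511 = 6.35.

μ = 28.99, σ = 6.35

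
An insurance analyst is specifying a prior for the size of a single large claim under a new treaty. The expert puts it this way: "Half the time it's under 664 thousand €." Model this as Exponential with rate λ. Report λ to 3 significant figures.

λ ≈ 0.00104

Exponential median = ln 2 / λ, so λ = ln 2 / 664.0 = 0.00104.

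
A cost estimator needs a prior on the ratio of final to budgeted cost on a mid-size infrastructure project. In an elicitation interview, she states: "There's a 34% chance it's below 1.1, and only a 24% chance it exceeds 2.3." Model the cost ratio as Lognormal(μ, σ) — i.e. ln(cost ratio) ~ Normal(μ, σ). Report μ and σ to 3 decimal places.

μ ≈ 0.367, σ ≈ 0.659

If T ~ Lognormal(μ,σ) then ln T ~ Normal(μ,σ), so the p-quantile of ln T is μ + z_p·σ.
ln(1.1) = 0.09531 and ln(2.3) = 0.8329; z_{0.34} = -0.4125, z_{0.76} = 0.7063.
σ = (0.8329 − 0.09531)/(0.7063 − (-0.4125)) = 0.659.
μ = 0.09531 − (-0.4125)·0.659 = 0.367.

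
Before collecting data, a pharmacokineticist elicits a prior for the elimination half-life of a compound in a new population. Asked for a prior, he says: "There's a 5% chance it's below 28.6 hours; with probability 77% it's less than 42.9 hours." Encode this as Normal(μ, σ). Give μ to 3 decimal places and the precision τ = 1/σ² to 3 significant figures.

μ = 38.468, τ = 0.0278

For Normal(μ,σ), the p-quantile is μ + z_p·σ. Here z_{0.05} = -1.645, z_{0.77} = 0.7388.
So 28.6 = μ − 1.645σ and 42.9 = μ + 0.7388σ.
Subtracting: σ = (42.9 − 28.6)/(0.7388 − (-1.645)) = 5.999.
Then μ = 28.6 − (-1.645)·5.999 = 38.468.
Precision τ = 1/σ² = 1/5.999² = 0.0278.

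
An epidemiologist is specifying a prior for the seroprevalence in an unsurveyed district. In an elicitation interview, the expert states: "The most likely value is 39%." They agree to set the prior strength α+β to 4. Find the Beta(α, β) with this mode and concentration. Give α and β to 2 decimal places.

For α,β > 1 the Beta mode is (α−1)/(α+β−2). With α+β = 4, the mode is (α−1)/2.
Set (α−1)/2 = 0.39 → α = 1 + 0.39·2 = 1.78.
β = 4 − α = 2.22.

α = 1.78, β = 2.22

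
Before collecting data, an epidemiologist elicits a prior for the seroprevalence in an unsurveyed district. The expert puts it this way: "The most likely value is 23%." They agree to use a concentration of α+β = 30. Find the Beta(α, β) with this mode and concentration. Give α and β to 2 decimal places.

For α,β > 1 the Beta mode is (α−1)/(α+β−2). With α+β = 30, the mode is (α−1)/28.
Set (α−1)/28 = 0.23 → α = 1 + 0.23·28 = 7.44.
β = 30 − α = 22.56.

α = 7.44, β = 22.56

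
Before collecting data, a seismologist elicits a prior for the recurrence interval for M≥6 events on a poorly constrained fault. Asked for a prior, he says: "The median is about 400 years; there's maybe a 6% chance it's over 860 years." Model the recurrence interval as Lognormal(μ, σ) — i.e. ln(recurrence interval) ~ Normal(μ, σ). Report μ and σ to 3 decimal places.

If T ~ Lognormal(μ,σ) then ln T ~ Normal(μ,σ), so the p-quantile of ln T is μ + z_p·σ.
ln(400) = 5.991 and ln(860) = 6.757; z_{0.5} = 0, z_{0.94} = 1.555.
σ = (6.757 − 5.991)/(1.555 − (0)) = 0.492.
μ = 5.991 − (0)·0.492 = 5.991.

μ ≈ 5.991, σ ≈ 0.492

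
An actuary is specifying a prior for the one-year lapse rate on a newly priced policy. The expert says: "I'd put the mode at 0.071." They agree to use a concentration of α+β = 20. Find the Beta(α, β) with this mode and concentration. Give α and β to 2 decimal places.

α = 2.28, β = 17.72

For α,β > 1 the Beta mode is (α−1)/(α+β−2). With α+β = 20, the mode is (α−1)/18.
Set (α−1)/18 = 0.071 → α = 1 + 0.071·18 = 2.28.
β = 20 − α = 17.72.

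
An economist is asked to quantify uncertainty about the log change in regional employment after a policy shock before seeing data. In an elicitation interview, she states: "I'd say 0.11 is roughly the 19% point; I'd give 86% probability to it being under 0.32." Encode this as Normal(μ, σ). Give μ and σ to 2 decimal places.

The p-quantile of Normal(μ,σ) is μ + z_p·σ, with z_{0.19} = -0.8779 and z_{0.86} = 1.08.
Eliminate σ: μ = (z₂·x₁ − z₁·x₂)/(z₂ − z₁) = (1.08·0.11 − (-0.8779)·0.32)/1.958 = 0.20.
Then σ = (x₂ − x₁)/(z₂ − z₁) = (0.32 − 0.11)/1.958 = 0.11.

μ = 0.20, σ = 0.11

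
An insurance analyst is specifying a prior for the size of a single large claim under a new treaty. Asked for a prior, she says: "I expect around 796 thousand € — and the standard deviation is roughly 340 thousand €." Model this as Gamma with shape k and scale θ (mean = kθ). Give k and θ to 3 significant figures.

k ≈ 5.48, θ ≈ 145

For Gamma(k, scale θ): mean = kθ, variance = kθ², so CV = 1/√k.
CV = SD/mean = 340/796 = 0.4271, hence k = 1/CV² = 5.48.
Then θ = mean/k = 796/5.48 = 145.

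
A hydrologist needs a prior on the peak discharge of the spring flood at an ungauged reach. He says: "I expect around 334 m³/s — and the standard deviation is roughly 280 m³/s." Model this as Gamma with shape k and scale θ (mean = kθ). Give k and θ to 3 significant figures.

k ≈ 1.42, θ ≈ 235

For Gamma(k, scale θ): mean = kθ, variance = kθ², so CV = 1/√k.
CV = SD/mean = 280/334 = 0.8383, hence k = 1/CV² = 1.42.
Then θ = mean/k = 334/1.42 = 235.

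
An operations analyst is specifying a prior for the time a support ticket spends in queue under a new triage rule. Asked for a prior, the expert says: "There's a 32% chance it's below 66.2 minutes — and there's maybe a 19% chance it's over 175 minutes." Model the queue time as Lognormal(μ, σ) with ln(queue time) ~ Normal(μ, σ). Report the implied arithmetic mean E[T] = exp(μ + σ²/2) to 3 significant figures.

If T ~ Lognormal(μ,σ) then ln T ~ Normal(μ,σ), so the p-quantile of ln T is μ + z_p·σ.
ln(66.2) = 4.193 and ln(175) = 5.165; z_{0.32} = -0.4677, z_{0.81} = 0.8779.
σ = (5.165 − 4.193)/(0.8779 − (-0.4677)) = 0.722.
μ = 4.193 − (-0.4677)·0.722 = 4.531.
E[T] = exp(μ + σ²/2) = exp(4.531 + 0.2610) = 120 minutes.

E[T] ≈ 120 minutes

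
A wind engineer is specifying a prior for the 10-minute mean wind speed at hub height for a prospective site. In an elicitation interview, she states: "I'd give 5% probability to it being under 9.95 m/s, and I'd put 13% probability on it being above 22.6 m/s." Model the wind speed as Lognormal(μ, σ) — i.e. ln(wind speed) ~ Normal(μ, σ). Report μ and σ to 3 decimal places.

μ ≈ 2.785, σ ≈ 0.296

If T ~ Lognormal(μ,σ) then ln T ~ Normal(μ,σ), so the p-quantile of ln T is μ + z_p·σ.
ln(9.95) = 2.298 and ln(22.6) = 3.118; z_{0.05} = -1.645, z_{0.87} = 1.126.
σ = (3.118 − 2.298)/(1.126 − (-1.645)) = 0.296.
μ = 2.298 − (-1.645)·0.296 = 2.785.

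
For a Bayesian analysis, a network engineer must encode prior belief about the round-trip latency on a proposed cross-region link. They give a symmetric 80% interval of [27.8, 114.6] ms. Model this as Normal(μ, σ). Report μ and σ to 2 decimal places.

A symmetric 80% interval runs μ ± z·σ with z = 1.282.
Half-width = 43.4, so σ = 43.4/1.282 = 33.87.
μ is the interval midpoint, 71.20.

μ = 71.20, σ = 33.87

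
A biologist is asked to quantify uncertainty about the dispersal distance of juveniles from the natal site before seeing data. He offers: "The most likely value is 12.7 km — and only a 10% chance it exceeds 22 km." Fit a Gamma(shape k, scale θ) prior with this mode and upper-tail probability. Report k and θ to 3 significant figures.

Gamma(k,θ) with k>1 has mode (k−1)θ, so θ = 12.7/(k−1).
Need P(X < 22) = 0.9 with θ tied to k this way. Start at k = 2, θ = 12.7: P(X<22) ≈ 0.517.
Too low — raise k to concentrate. Iterating converges to k ≈ 7.28.
Then θ = 12.7/(7.28−1) ≈ 2.02.

k ≈ 7.28, θ ≈ 2.02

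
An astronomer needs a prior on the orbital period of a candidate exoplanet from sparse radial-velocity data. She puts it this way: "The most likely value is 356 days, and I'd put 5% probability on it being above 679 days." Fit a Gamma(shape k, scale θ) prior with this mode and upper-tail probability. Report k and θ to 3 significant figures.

k ≈ 7.67, θ ≈ 53.4

Gamma(k,θ) with k>1 has mode (k−1)θ, so θ = 356/(k−1).
Need P(X < 679) = 0.95 with θ tied to k this way. Start at k = 2, θ = 356: P(X<679) ≈ 0.568.
Too low — raise k to concentrate. Iterating converges to k ≈ 7.67.
Then θ = 356/(7.67−1) ≈ 53.4.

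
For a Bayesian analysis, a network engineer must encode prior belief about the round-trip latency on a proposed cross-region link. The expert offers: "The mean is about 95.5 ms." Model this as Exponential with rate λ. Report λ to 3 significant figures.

Exponential mean = 1/λ, so λ = 1/95.5 = 0.0105.

λ ≈ 0.0105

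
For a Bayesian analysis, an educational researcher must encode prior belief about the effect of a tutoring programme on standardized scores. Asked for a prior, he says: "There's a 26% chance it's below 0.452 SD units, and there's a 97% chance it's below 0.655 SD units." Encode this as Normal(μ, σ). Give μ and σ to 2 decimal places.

μ = 0.50, σ = 0.08

The p-quantile of Normal(μ,σ) is μ + z_p·σ, with z_{0.26} = -0.6433 and z_{0.97} = 1.881.
Eliminate σ: μ = (z₂·x₁ − z₁·x₂)/(z₂ − z₁) = (1.881·0.452 − (-0.6433)·0.655)/2.524 = 0.50.
Then σ = (x₂ − x₁)/(z₂ − z₁) = (0.655 − 0.452)/2.524 = 0.08.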